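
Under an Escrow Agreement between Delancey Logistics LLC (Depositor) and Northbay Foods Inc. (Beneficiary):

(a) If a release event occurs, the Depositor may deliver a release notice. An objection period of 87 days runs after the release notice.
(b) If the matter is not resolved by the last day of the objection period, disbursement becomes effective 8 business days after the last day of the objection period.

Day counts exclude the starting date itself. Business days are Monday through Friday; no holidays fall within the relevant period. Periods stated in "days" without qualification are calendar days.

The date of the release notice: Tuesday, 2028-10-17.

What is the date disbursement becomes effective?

2029-01-24

Adding 87 calendar days to 2028-10-17 gives 2029-01-12, which is the last day of the objection period.
The date disbursement becomes effective: 8 business days after Friday, 2029-01-12, skipping weekends — Jan 15, Jan 16, Jan 17, Jan 18, Jan 19, Jan 22, Jan 23, Jan 24 — lands on Wednesday, 2029-01-24.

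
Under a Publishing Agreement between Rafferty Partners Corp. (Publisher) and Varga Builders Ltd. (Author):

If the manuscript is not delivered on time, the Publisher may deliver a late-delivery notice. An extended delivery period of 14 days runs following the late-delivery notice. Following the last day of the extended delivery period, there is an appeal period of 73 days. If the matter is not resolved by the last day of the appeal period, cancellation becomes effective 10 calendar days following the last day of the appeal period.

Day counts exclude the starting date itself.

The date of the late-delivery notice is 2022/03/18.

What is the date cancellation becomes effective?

2022/06/23

The last day of the extended delivery period: 2022/03/18 + 14 days = 2022/04/01.
The last day of the appeal period: 2022/04/01 + 73 days = 2022/06/13.
The date cancellation becomes effective: 2022/06/13 + 10 days = 2022/06/23.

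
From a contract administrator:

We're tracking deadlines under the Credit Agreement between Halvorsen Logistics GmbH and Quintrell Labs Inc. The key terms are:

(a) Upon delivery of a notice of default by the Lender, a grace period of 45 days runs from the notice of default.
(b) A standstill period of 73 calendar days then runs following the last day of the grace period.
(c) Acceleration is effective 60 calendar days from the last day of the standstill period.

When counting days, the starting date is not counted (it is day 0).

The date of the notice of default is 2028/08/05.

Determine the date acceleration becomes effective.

2029/01/30

Adding 45 calendar days to 2028/08/05 gives 2028/09/19, which is the last day of the grace period.
The last day of the standstill period: 2028/09/19 + 73 days = 2028/12/01.
The date acceleration becomes effective: 2028/12/01 + 60 days = 2029/01/30.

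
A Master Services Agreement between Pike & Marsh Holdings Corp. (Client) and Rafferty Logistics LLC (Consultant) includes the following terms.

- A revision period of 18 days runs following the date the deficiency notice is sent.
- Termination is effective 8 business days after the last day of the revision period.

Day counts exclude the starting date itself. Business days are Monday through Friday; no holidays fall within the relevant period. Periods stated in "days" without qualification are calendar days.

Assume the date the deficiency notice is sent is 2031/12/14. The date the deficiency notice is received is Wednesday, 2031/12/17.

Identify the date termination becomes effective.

The last day of the revision period: 2031/12/14 + 18 days = 2032/01/01.
The date termination becomes effective: counting 8 business days from Thursday, 2032/01/01 (Jan 2, Jan 5, Jan 6, Jan 7, Jan 8, Jan 9, Jan 12, Jan 13, skipping weekends) reaches Tuesday, 2032/01/13.

2032/01/13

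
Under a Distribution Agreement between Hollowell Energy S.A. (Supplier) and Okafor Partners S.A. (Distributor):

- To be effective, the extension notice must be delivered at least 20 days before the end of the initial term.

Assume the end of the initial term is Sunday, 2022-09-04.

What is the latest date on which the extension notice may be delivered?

Counting back 20 calendar days from 2022-09-04 gives 2022-08-15.

2022-08-15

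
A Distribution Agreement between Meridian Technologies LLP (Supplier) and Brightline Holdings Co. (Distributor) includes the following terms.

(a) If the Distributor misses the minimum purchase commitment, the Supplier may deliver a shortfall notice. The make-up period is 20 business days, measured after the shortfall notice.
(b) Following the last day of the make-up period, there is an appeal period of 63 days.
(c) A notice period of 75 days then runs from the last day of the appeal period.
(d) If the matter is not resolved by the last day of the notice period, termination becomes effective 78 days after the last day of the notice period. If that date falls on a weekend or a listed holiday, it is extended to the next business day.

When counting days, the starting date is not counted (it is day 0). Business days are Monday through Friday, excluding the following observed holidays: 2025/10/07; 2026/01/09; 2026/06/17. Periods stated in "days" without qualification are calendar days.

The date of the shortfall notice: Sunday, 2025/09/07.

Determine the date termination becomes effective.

2026/05/07

The last day of the make-up period: counting 20 business days from Sunday, 2025/09/07 (Sep 8, Sep 9, Sep 10, Sep 11, …, Oct 1, Oct 2, Oct 3, skipping weekends) reaches Friday, 2025/10/03.
The last day of the appeal period: 63 calendar days after 2025/10/03 is 2025/12/05.
The last day of the notice period: 75 calendar days after 2025/12/05 is 2026/02/18.
The date termination becomes effective: 78 calendar days after 2026/02/18 is 2026/05/07. 2026/05/07 is a Thursday and is not a listed holiday, so no roll-forward applies.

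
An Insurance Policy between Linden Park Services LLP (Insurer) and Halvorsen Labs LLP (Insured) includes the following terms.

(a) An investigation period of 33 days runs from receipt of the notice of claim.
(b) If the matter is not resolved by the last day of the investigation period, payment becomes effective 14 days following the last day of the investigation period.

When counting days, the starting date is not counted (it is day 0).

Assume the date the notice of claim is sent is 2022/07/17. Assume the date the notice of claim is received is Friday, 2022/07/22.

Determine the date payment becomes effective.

2022/09/07

The last day of the investigation period: 2022/07/22 + 33 days = 2022/08/24.
The date payment becomes effective: 2022/08/24 + 14 days = 2022/09/07.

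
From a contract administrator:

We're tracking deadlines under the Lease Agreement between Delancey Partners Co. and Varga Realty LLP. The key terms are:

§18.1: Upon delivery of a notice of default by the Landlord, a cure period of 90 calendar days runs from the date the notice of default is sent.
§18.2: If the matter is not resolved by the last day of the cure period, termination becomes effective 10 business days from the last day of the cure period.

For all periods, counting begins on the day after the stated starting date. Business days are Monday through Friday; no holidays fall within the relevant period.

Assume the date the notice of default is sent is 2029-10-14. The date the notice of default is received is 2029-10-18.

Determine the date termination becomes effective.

2030-01-25

The last day of the cure period: 2029-10-14 + 90 days = 2030-01-12.
The date termination becomes effective: counting 10 business days from Saturday, 2030-01-12 (Jan 14, Jan 15, Jan 16, Jan 17, Jan 18, Jan 21, Jan 22, Jan 23, Jan 24, Jan 25, skipping weekends) reaches Friday, 2030-01-25.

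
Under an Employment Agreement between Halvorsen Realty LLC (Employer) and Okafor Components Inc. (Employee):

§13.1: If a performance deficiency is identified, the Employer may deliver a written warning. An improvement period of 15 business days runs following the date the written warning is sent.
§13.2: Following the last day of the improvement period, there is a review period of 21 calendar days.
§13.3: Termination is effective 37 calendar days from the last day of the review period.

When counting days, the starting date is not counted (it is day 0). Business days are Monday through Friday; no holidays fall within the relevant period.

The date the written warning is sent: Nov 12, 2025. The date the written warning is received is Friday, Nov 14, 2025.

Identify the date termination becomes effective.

Jan 30, 2026

The last day of the improvement period: counting 15 business days from Wednesday, Nov 12, 2025 (Nov 13, Nov 14, Nov 17, Nov 18, …, Dec 1, Dec 2, Dec 3, skipping weekends) reaches Wednesday, Dec 3, 2025.
The last day of the review period: Dec 3, 2025 + 21 days = Dec 24, 2025.
Adding 37 calendar days to Dec 24, 2025 gives Jan 30, 2026, which is the date termination becomes effective.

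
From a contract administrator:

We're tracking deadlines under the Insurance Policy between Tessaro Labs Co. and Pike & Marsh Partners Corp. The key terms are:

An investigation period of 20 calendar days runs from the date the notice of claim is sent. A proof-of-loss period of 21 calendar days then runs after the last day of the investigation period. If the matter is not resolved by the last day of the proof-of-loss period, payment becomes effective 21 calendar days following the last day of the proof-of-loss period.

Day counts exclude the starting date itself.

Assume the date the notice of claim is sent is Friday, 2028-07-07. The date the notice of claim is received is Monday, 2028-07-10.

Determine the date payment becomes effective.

2028-09-07

The last day of the investigation period: 2028-07-07 + 20 days = 2028-07-27.
The last day of the proof-of-loss period: 2028-07-27 + 21 days = 2028-08-17.
The date payment becomes effective: 2028-08-17 + 21 days = 2028-09-07.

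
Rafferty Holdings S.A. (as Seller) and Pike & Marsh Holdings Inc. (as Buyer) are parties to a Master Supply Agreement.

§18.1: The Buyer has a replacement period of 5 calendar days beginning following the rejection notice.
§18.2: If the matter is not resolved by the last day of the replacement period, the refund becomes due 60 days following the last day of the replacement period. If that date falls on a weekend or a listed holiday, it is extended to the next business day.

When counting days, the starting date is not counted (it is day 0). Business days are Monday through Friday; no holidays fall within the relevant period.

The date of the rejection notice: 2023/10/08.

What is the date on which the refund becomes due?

2023/12/12

The last day of the replacement period: 5 calendar days after 2023/10/08 is 2023/10/13.
The date on which the refund becomes due: 60 calendar days after 2023/10/13 is 2023/12/12. 2023/12/12 is a Tuesday, so no roll-forward applies.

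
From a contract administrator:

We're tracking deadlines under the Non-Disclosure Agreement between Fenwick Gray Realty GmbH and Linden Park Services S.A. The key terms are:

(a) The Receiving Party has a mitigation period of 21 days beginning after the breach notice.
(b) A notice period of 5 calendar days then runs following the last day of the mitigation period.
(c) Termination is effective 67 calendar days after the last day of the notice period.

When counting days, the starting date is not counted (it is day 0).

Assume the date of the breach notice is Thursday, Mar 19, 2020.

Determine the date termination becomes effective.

Jun 20, 2020

The last day of the mitigation period: 21 calendar days after Mar 19, 2020 is Apr 9, 2020.
The last day of the notice period: 5 calendar days after Apr 9, 2020 is Apr 14, 2020.
Adding 67 calendar days to Apr 14, 2020 gives Jun 20, 2020, which is the date termination becomes effective.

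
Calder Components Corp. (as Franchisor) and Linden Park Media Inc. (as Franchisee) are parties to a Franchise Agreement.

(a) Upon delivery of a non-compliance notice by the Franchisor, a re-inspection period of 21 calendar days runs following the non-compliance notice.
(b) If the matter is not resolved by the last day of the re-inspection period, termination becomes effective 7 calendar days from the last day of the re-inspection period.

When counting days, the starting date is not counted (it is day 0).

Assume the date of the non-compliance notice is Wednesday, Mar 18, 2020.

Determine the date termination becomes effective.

Adding 21 calendar days to Mar 18, 2020 gives Apr 8, 2020, which is the last day of the re-inspection period.
Adding 7 calendar days to Apr 8, 2020 gives Apr 15, 2020, which is the date termination becomes effective.

Apr 15, 2020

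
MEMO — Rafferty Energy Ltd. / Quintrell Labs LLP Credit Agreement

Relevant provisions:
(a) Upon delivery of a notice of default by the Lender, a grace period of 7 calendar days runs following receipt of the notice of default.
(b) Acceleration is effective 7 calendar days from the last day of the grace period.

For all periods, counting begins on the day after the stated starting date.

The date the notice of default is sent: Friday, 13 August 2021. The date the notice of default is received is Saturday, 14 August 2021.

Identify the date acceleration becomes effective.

28 August 2021

The last day of the grace period: 14 August 2021 + 7 days = 21 August 2021.
The date acceleration becomes effective: 21 August 2021 + 7 days = 28 August 2021.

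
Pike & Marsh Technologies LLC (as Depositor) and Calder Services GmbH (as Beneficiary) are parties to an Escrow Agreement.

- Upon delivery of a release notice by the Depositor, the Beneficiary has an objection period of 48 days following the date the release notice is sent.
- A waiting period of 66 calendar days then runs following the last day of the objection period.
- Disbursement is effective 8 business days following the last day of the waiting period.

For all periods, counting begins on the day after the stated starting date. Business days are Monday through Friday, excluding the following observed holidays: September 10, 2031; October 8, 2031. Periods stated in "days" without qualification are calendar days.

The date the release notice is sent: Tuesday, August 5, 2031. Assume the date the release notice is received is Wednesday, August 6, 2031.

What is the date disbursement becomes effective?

The last day of the objection period: 48 calendar days after August 5, 2031 is September 22, 2031.
Adding 66 calendar days to September 22, 2031 gives November 27, 2031, which is the last day of the waiting period.
From Thursday, November 27, 2031, 8 business days (Nov 28, Dec 1, Dec 2, Dec 3, Dec 4, Dec 5, Dec 8, Dec 9, skipping weekends) brings us to Tuesday, December 9, 2031, which is the date disbursement becomes effective.

December 9, 2031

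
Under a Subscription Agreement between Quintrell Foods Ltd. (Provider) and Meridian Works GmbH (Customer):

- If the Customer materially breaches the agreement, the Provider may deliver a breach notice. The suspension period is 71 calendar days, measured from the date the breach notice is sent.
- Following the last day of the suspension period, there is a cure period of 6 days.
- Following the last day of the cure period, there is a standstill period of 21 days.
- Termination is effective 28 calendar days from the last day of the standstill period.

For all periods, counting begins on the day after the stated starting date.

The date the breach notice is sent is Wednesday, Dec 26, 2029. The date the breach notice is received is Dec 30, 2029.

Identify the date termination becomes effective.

May 1, 2030

The last day of the suspension period: Dec 26, 2029 + 71 days = Mar 7, 2030.
The last day of the cure period: Mar 7, 2030 + 6 days = Mar 13, 2030.
The last day of the standstill period: Mar 13, 2030 + 21 days = Apr 3, 2030.
The date termination becomes effective: Apr 3, 2030 + 28 days = May 1, 2030.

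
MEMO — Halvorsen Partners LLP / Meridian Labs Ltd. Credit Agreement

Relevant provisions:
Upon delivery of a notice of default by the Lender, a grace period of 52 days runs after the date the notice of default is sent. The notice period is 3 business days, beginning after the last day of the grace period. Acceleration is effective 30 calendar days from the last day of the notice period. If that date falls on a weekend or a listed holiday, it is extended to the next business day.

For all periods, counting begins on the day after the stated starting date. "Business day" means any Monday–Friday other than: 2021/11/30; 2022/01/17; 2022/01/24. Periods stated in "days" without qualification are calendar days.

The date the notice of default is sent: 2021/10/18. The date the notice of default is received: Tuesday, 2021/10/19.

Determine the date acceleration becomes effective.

2022/01/13

Adding 52 calendar days to 2021/10/18 gives 2021/12/09, which is the last day of the grace period.
The last day of the notice period: counting 3 business days from Thursday, 2021/12/09 (Dec 10, Dec 13, Dec 14, skipping weekends) reaches Tuesday, 2021/12/14.
The date acceleration becomes effective: 30 calendar days after 2021/12/14 is 2022/01/13. 2022/01/13 is a Thursday and is not a listed holiday, so no roll-forward applies.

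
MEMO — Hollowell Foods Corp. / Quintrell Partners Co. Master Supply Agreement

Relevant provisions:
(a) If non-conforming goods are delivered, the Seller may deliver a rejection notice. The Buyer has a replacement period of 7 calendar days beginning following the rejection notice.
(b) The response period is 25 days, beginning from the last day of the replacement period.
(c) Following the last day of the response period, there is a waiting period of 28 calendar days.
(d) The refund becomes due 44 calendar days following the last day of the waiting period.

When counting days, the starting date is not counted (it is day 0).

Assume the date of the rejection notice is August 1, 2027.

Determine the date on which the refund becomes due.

November 13, 2027

The last day of the replacement period: 7 calendar days after August 1, 2027 is August 8, 2027.
The last day of the response period: August 8, 2027 + 25 days = September 2, 2027.
The last day of the waiting period: 28 calendar days after September 2, 2027 is September 30, 2027.
The date on which the refund becomes due: September 30, 2027 + 44 days = November 13, 2027.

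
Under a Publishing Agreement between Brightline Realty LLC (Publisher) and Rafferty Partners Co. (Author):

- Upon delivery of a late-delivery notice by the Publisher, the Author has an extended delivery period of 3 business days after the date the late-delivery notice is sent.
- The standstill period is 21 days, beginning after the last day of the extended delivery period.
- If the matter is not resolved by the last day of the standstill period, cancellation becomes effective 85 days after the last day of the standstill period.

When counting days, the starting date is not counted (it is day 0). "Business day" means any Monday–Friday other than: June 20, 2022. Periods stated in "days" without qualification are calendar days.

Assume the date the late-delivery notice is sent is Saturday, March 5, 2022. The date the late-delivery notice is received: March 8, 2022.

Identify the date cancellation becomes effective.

June 23, 2022

From Saturday, March 5, 2022, 3 business days (Mar 7, Mar 8, Mar 9, skipping weekends) brings us to Wednesday, March 9, 2022, which is the last day of the extended delivery period.
Adding 21 calendar days to March 9, 2022 gives March 30, 2022, which is the last day of the standstill period.
The date cancellation becomes effective: March 30, 2022 + 85 days = June 23, 2022.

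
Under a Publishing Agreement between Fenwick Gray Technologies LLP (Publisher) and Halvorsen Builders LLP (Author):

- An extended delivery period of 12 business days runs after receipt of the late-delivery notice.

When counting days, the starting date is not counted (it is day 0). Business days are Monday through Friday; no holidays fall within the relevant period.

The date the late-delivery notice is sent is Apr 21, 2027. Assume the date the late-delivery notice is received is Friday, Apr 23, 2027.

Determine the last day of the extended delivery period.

From Friday, Apr 23, 2027, 12 business days (Apr 26, Apr 27, Apr 28, Apr 29, …, May 7, May 10, May 11, skipping weekends) brings us to Tuesday, May 11, 2027, which is the last day of the extended delivery period.

May 11, 2027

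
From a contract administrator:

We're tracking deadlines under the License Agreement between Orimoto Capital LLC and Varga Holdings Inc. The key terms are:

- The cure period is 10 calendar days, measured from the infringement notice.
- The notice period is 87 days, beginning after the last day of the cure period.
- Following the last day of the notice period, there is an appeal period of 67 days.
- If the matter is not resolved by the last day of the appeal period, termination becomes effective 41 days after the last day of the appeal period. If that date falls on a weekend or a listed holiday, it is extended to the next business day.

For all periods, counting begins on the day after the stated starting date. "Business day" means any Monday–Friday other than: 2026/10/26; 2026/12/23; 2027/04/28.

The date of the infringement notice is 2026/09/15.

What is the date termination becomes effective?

2027/04/08

The last day of the cure period: 2026/09/15 + 10 days = 2026/09/25.
The last day of the notice period: 2026/09/25 + 87 days = 2026/12/21.
The last day of the appeal period: 2026/12/21 + 67 days = 2027/02/26.
The date termination becomes effective: 41 calendar days after 2027/02/26 is 2027/04/08. 2027/04/08 is a Thursday and is not a listed holiday, so no roll-forward applies.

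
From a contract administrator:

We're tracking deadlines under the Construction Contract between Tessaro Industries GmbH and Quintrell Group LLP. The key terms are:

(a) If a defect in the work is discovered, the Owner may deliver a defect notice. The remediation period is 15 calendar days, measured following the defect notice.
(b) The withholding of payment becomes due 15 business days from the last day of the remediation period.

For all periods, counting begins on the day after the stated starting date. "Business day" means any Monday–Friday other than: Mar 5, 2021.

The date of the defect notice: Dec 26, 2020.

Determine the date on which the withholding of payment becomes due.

Jan 29, 2021

Adding 15 calendar days to Dec 26, 2020 gives Jan 10, 2021, which is the last day of the remediation period.
The date on which the withholding of payment becomes due: counting 15 business days from Sunday, Jan 10, 2021 (Jan 11, Jan 12, Jan 13, Jan 14, …, Jan 27, Jan 28, Jan 29, skipping weekends) reaches Friday, Jan 29, 2021.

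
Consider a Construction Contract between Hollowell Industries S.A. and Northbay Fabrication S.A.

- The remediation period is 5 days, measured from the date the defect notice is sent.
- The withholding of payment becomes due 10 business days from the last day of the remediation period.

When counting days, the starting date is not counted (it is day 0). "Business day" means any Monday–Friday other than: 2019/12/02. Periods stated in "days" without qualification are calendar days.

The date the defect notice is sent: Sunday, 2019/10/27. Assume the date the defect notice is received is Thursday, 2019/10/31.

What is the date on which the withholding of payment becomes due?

Adding 5 calendar days to 2019/10/27 gives 2019/11/01, which is the last day of the remediation period.
The date on which the withholding of payment becomes due: 10 business days after Friday, 2019/11/01, skipping weekends — Nov 4, Nov 5, Nov 6, Nov 7, Nov 8, Nov 11, Nov 12, Nov 13, Nov 14, Nov 15 — lands on Friday, 2019/11/15.

2019/11/15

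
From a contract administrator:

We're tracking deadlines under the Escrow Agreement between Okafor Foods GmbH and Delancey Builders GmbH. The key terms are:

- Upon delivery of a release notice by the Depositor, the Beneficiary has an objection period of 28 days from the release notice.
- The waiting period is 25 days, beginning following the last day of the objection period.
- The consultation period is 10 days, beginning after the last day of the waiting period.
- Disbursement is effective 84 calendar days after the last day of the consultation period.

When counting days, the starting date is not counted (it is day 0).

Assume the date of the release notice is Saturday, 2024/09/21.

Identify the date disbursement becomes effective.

The last day of the objection period: 2024/09/21 + 28 days = 2024/10/19.
The last day of the waiting period: 2024/10/19 + 25 days = 2024/11/13.
The last day of the consultation period: 2024/11/13 + 10 days = 2024/11/23.
The date disbursement becomes effective: 2024/11/23 + 84 days = 2025/02/15.

2025/02/15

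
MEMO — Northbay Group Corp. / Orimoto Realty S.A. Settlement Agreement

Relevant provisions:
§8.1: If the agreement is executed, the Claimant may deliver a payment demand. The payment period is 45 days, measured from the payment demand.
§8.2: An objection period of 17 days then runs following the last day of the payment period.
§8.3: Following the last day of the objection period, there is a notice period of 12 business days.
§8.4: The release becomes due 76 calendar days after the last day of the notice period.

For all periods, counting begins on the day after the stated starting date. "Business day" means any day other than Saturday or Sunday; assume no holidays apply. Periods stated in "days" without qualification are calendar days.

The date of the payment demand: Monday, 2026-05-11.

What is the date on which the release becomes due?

The last day of the payment period: 45 calendar days after 2026-05-11 is 2026-06-25.
The last day of the objection period: 17 calendar days after 2026-06-25 is 2026-07-12.
The last day of the notice period: 12 business days after Sunday, 2026-07-12, skipping weekends — Jul 13, Jul 14, Jul 15, Jul 16, …, Jul 24, Jul 27, Jul 28 — lands on Tuesday, 2026-07-28.
The date on which the release becomes due: 76 calendar days after 2026-07-28 is 2026-10-12.

2026-10-12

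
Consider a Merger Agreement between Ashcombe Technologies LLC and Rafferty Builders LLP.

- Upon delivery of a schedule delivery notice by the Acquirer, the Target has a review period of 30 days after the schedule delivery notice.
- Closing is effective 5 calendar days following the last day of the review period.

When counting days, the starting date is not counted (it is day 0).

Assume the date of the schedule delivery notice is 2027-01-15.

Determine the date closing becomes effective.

2027-02-19

Adding 30 calendar days to 2027-01-15 gives 2027-02-14, which is the last day of the review period.
The date closing becomes effective: 2027-02-14 + 5 days = 2027-02-19.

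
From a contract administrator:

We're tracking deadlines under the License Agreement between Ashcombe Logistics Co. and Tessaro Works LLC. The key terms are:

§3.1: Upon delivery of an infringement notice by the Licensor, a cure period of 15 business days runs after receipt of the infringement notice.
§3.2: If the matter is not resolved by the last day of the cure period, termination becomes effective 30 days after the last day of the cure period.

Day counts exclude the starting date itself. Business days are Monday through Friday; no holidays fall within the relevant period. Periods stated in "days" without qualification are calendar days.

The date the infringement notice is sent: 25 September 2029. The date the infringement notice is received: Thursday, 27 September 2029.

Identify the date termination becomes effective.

17 November 2029

From Thursday, 27 September 2029, 15 business days (Sep 28, Oct 1, Oct 2, Oct 3, …, Oct 16, Oct 17, Oct 18, skipping weekends) brings us to Thursday, 18 October 2029, which is the last day of the cure period.
The date termination becomes effective: 18 October 2029 + 30 days = 17 November 2029.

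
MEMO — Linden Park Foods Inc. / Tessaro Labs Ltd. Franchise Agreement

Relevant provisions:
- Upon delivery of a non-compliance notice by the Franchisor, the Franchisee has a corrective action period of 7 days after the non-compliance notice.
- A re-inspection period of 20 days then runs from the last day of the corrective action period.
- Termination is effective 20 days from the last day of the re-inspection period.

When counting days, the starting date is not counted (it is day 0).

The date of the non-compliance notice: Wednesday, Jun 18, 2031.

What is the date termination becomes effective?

The last day of the corrective action period: 7 calendar days after Jun 18, 2031 is Jun 25, 2031.
The last day of the re-inspection period: 20 calendar days after Jun 25, 2031 is Jul 15, 2031.
The date termination becomes effective: Jul 15, 2031 + 20 days = Aug 4, 2031.

Aug 4, 2031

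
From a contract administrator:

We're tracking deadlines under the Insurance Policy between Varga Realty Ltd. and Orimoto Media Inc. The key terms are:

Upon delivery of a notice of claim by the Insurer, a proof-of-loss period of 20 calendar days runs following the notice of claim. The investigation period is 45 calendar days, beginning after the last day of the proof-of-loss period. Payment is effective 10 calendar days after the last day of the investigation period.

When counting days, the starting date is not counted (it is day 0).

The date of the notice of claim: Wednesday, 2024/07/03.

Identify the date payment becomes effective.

The last day of the proof-of-loss period: 2024/07/03 + 20 days = 2024/07/23.
Adding 45 calendar days to 2024/07/23 gives 2024/09/06, which is the last day of the investigation period.
Adding 10 calendar days to 2024/09/06 gives 2024/09/16, which is the date payment becomes effective.

2024/09/16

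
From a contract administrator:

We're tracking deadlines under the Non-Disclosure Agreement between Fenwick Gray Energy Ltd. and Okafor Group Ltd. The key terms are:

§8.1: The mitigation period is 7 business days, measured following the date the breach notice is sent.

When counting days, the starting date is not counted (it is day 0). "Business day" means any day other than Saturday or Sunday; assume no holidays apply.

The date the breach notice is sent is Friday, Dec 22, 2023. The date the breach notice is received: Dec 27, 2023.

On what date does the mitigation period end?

Jan 2, 2024

From Friday, Dec 22, 2023, 7 business days (Dec 25, Dec 26, Dec 27, Dec 28, Dec 29, Jan 1, Jan 2, skipping weekends) brings us to Tuesday, Jan 2, 2024, which is the last day of the mitigation period.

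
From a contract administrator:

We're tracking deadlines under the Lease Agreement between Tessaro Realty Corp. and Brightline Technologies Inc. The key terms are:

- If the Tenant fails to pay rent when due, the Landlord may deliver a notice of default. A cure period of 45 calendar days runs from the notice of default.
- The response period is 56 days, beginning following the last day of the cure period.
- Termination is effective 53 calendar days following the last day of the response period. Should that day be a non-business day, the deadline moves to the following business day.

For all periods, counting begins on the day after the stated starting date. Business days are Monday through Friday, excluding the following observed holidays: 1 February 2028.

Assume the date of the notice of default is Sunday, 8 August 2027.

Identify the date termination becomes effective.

10 January 2028

The last day of the cure period: 45 calendar days after 8 August 2027 is 22 September 2027.
The last day of the response period: 22 September 2027 + 56 days = 17 November 2027.
The date termination becomes effective: 17 November 2027 + 53 days = 9 January 2028. That falls on a Sunday, so it rolls to the next business day, Monday, 10 January 2028.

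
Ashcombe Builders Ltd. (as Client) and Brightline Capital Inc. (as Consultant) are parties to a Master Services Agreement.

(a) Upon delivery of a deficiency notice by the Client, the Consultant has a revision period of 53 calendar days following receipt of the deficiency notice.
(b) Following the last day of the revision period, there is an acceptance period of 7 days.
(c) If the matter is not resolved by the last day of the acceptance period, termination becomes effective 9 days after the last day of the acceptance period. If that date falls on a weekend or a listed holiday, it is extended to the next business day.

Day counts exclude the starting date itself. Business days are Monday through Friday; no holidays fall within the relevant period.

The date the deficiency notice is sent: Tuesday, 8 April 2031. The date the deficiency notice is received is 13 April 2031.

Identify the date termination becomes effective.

The last day of the revision period: 53 calendar days after 13 April 2031 is 5 June 2031.
The last day of the acceptance period: 7 calendar days after 5 June 2031 is 12 June 2031.
Adding 9 calendar days to 12 June 2031 gives 21 June 2031, which is the date termination becomes effective. That falls on a Saturday, so it rolls to the next business day, Monday, 23 June 2031.

23 June 2031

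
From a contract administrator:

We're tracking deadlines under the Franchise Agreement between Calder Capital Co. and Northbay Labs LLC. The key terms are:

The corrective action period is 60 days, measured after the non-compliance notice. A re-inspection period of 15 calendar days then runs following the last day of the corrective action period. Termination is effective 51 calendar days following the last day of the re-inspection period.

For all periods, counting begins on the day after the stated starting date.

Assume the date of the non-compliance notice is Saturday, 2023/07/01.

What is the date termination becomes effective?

The last day of the corrective action period: 60 calendar days after 2023/07/01 is 2023/08/30.
Adding 15 calendar days to 2023/08/30 gives 2023/09/14, which is the last day of the re-inspection period.
The date termination becomes effective: 51 calendar days after 2023/09/14 is 2023/11/04.

2023/11/04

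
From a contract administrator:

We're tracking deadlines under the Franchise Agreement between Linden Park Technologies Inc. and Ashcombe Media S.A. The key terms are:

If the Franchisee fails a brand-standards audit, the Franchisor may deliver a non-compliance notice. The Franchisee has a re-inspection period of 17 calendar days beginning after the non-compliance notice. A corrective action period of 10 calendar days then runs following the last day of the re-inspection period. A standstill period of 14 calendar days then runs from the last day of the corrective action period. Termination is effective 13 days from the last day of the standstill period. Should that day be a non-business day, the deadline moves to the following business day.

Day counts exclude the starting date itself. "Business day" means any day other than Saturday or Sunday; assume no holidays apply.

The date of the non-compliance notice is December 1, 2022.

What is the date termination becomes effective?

January 24, 2023

The last day of the re-inspection period: 17 calendar days after December 1, 2022 is December 18, 2022.
Adding 10 calendar days to December 18, 2022 gives December 28, 2022, which is the last day of the corrective action period.
Adding 14 calendar days to December 28, 2022 gives January 11, 2023, which is the last day of the standstill period.
The date termination becomes effective: 13 calendar days after January 11, 2023 is January 24, 2023. January 24, 2023 is a Tuesday, so no roll-forward applies.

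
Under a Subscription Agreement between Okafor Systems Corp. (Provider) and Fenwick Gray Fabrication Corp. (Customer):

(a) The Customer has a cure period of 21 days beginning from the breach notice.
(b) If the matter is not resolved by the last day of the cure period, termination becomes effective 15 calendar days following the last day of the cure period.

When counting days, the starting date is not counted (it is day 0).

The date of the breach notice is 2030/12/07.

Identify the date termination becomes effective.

Adding 21 calendar days to 2030/12/07 gives 2030/12/28, which is the last day of the cure period.
The date termination becomes effective: 15 calendar days after 2030/12/28 is 2031/01/12.

2031/01/12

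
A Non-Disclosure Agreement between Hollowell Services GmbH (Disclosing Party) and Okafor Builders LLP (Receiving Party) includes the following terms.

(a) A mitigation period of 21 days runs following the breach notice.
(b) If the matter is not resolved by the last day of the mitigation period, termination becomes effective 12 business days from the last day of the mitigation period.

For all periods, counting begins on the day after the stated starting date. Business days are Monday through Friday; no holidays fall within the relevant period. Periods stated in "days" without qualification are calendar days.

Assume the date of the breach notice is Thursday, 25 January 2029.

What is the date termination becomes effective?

5 March 2029

The last day of the mitigation period: 25 January 2029 + 21 days = 15 February 2029.
The date termination becomes effective: 12 business days after Thursday, 15 February 2029, skipping weekends — Feb 16, Feb 19, Feb 20, Feb 21, …, Mar 1, Mar 2, Mar 5 — lands on Monday, 5 March 2029.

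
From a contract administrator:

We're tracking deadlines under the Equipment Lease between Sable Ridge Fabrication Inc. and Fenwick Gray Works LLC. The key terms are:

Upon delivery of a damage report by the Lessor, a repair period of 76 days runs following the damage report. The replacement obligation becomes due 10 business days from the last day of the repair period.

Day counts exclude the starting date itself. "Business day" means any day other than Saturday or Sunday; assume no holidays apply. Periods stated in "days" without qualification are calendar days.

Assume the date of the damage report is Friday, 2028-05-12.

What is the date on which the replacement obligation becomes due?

Adding 76 calendar days to 2028-05-12 gives 2028-07-27, which is the last day of the repair period.
From Thursday, 2028-07-27, 10 business days (Jul 28, Jul 31, Aug 1, Aug 2, Aug 3, Aug 4, Aug 7, Aug 8, Aug 9, Aug 10, skipping weekends) brings us to Thursday, 2028-08-10, which is the date on which the replacement obligation becomes due.

2028-08-10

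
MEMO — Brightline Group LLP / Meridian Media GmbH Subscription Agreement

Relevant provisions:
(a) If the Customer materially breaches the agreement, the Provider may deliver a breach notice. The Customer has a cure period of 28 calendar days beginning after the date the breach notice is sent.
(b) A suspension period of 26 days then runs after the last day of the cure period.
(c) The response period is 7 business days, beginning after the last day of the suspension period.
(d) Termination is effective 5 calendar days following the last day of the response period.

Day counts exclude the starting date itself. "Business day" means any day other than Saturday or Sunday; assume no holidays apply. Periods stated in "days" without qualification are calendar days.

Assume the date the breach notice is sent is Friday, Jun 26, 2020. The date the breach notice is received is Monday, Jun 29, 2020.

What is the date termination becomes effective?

Sep 2, 2020

The last day of the cure period: Jun 26, 2020 + 28 days = Jul 24, 2020.
The last day of the suspension period: Jul 24, 2020 + 26 days = Aug 19, 2020.
The last day of the response period: counting 7 business days from Wednesday, Aug 19, 2020 (Aug 20, Aug 21, Aug 24, Aug 25, Aug 26, Aug 27, Aug 28, skipping weekends) reaches Friday, Aug 28, 2020.
The date termination becomes effective: Aug 28, 2020 + 5 days = Sep 2, 2020.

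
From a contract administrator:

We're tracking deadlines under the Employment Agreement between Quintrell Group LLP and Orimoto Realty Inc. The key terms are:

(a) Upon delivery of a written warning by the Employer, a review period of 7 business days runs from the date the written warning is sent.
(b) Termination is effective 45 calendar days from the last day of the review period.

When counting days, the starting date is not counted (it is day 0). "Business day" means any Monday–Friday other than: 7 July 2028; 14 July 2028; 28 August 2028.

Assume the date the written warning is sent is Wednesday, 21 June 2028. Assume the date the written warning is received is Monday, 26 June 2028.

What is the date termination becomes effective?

The last day of the review period: counting 7 business days from Wednesday, 21 June 2028 (Jun 22, Jun 23, Jun 26, Jun 27, Jun 28, Jun 29, Jun 30, skipping weekends) reaches Friday, 30 June 2028.
The date termination becomes effective: 45 calendar days after 30 June 2028 is 14 August 2028.

14 August 2028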